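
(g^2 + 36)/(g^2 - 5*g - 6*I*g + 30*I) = (g + 6*I)/(g - 5)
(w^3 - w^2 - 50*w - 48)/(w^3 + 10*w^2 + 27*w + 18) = (w - 8)/(w + 3)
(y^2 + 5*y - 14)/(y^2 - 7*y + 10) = (y + 7)/(y - 5)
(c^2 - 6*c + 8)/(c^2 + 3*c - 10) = (c - 4)/(c + 5)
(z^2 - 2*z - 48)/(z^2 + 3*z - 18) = (z - 8)/(z - 3)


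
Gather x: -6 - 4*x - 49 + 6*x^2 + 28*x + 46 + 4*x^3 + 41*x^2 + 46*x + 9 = 4*x^3 + 47*x^2 + 70*x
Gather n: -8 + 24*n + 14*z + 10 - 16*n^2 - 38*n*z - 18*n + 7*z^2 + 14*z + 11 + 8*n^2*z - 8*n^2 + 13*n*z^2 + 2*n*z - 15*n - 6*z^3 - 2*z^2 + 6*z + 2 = n^2*(8*z - 24) + n*(13*z^2 - 36*z - 9) - 6*z^3 + 5*z^2 + 34*z + 15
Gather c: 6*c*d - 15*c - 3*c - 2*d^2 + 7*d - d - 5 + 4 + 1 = c*(6*d - 18) - 2*d^2 + 6*d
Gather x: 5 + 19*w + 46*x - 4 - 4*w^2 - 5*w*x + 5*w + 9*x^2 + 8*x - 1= -4*w^2 + 24*w + 9*x^2 + x*(54 - 5*w)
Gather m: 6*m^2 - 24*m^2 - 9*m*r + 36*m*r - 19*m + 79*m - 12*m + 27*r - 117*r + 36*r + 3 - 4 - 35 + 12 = -18*m^2 + m*(27*r + 48) - 54*r - 24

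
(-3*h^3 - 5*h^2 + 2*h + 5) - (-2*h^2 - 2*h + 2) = -3*h^3 - 3*h^2 + 4*h + 3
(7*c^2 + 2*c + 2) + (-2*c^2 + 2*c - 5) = 5*c^2 + 4*c - 3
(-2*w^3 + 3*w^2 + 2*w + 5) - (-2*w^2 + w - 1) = -2*w^3 + 5*w^2 + w + 6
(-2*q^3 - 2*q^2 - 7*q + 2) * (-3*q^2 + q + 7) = 6*q^5 + 4*q^4 + 5*q^3 - 27*q^2 - 47*q + 14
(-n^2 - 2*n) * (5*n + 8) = -5*n^3 - 18*n^2 - 16*n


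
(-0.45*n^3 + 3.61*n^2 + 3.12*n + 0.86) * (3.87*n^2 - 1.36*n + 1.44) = -1.7415*n^5 + 14.5827*n^4 + 6.5168*n^3 + 4.2834*n^2 + 3.3232*n + 1.2384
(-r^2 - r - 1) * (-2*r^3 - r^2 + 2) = 2*r^5 + 3*r^4 + 3*r^3 - r^2 - 2*r - 2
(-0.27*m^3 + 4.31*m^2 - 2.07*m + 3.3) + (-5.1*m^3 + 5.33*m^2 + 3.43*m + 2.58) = -5.37*m^3 + 9.64*m^2 + 1.36*m + 5.88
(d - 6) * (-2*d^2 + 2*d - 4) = -2*d^3 + 14*d^2 - 16*d + 24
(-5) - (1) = -6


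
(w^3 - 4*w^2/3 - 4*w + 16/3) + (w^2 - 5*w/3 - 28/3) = w^3 - w^2/3 - 17*w/3 - 4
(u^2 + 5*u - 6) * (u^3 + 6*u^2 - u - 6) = u^5 + 11*u^4 + 23*u^3 - 47*u^2 - 24*u + 36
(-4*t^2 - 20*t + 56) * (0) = 0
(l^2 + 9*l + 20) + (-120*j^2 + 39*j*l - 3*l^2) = -120*j^2 + 39*j*l - 2*l^2 + 9*l + 20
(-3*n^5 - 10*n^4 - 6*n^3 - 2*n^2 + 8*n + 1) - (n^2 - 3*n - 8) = -3*n^5 - 10*n^4 - 6*n^3 - 3*n^2 + 11*n + 9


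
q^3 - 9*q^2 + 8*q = q*(q - 8)*(q - 1)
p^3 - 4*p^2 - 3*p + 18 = (p - 3)^2*(p + 2)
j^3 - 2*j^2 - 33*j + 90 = (j - 5)*(j - 3)*(j + 6)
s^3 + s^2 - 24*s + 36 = (s - 3)*(s - 2)*(s + 6)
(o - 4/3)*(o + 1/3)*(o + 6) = o^3 + 5*o^2 - 58*o/9 - 8/3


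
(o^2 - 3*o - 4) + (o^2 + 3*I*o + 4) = 2*o^2 - 3*o + 3*I*o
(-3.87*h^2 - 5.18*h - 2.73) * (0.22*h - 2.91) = -0.8514*h^3 + 10.1221*h^2 + 14.4732*h + 7.9443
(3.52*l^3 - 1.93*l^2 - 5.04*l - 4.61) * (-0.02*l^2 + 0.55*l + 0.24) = -0.0704*l^5 + 1.9746*l^4 - 0.1159*l^3 - 3.143*l^2 - 3.7451*l - 1.1064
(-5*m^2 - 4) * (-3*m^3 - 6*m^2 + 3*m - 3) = 15*m^5 + 30*m^4 - 3*m^3 + 39*m^2 - 12*m + 12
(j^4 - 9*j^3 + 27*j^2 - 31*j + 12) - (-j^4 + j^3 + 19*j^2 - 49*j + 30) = 2*j^4 - 10*j^3 + 8*j^2 + 18*j - 18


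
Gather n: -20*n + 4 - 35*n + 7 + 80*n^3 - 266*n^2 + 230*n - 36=80*n^3 - 266*n^2 + 175*n - 25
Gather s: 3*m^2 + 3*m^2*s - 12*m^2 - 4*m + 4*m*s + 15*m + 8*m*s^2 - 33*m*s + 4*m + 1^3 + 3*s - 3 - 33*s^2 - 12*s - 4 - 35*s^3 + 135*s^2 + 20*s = -9*m^2 + 15*m - 35*s^3 + s^2*(8*m + 102) + s*(3*m^2 - 29*m + 11) - 6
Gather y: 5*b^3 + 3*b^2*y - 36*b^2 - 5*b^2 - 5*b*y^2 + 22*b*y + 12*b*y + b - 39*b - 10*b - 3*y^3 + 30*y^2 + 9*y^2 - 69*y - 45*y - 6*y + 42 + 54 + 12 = 5*b^3 - 41*b^2 - 48*b - 3*y^3 + y^2*(39 - 5*b) + y*(3*b^2 + 34*b - 120) + 108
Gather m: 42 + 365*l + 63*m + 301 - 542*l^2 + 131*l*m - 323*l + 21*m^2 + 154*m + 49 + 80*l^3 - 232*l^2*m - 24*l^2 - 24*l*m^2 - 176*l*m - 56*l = 80*l^3 - 566*l^2 - 14*l + m^2*(21 - 24*l) + m*(-232*l^2 - 45*l + 217) + 392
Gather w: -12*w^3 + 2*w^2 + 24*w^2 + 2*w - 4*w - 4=-12*w^3 + 26*w^2 - 2*w - 4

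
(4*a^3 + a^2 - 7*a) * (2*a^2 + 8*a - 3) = 8*a^5 + 34*a^4 - 18*a^3 - 59*a^2 + 21*a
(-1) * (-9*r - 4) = 9*r + 4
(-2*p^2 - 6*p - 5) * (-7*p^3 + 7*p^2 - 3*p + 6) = 14*p^5 + 28*p^4 - p^3 - 29*p^2 - 21*p - 30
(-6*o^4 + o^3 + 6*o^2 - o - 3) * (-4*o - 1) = 24*o^5 + 2*o^4 - 25*o^3 - 2*o^2 + 13*o + 3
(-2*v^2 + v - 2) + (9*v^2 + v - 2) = 7*v^2 + 2*v - 4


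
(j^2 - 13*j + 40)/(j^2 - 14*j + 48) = (j - 5)/(j - 6)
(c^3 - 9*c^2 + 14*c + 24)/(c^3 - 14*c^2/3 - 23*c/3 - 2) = 3*(c - 4)/(3*c + 1)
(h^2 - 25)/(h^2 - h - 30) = (h - 5)/(h - 6)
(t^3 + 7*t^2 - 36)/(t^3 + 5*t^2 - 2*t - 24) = (t + 6)/(t + 4)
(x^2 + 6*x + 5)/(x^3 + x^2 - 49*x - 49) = (x + 5)/(x^2 - 49)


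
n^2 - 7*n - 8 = (n - 8)*(n + 1)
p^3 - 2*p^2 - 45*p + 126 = (p - 6)*(p - 3)*(p + 7)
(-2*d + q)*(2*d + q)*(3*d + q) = -12*d^3 - 4*d^2*q + 3*d*q^2 + q^3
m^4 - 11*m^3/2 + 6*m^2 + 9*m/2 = m*(m - 3)^2*(m + 1/2)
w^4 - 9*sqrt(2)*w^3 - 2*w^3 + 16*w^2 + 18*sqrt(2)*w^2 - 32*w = w*(w - 2)*(w - 8*sqrt(2))*(w - sqrt(2))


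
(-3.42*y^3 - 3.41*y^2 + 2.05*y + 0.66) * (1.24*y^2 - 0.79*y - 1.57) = -4.2408*y^5 - 1.5266*y^4 + 10.6053*y^3 + 4.5526*y^2 - 3.7399*y - 1.0362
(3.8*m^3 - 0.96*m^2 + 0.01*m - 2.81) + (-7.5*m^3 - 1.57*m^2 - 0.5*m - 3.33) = -3.7*m^3 - 2.53*m^2 - 0.49*m - 6.14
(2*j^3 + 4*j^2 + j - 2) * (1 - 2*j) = -4*j^4 - 6*j^3 + 2*j^2 + 5*j - 2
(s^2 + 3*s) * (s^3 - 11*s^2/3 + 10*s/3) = s^5 - 2*s^4/3 - 23*s^3/3 + 10*s^2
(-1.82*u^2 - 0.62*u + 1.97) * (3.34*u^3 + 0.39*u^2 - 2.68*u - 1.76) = -6.0788*u^5 - 2.7806*u^4 + 11.2156*u^3 + 5.6331*u^2 - 4.1884*u - 3.4672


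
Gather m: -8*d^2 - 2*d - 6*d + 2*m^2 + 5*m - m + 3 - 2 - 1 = -8*d^2 - 8*d + 2*m^2 + 4*m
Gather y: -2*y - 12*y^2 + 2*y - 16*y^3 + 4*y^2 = -16*y^3 - 8*y^2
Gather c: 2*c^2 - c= 2*c^2 - c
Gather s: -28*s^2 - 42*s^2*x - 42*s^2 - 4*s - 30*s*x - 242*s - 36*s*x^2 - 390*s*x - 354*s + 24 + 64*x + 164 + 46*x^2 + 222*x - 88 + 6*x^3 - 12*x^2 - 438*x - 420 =s^2*(-42*x - 70) + s*(-36*x^2 - 420*x - 600) + 6*x^3 + 34*x^2 - 152*x - 320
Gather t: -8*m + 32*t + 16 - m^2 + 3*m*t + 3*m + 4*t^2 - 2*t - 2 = -m^2 - 5*m + 4*t^2 + t*(3*m + 30) + 14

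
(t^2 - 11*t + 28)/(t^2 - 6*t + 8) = (t - 7)/(t - 2)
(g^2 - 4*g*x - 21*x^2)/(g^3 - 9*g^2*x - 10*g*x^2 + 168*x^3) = (-g - 3*x)/(-g^2 + 2*g*x + 24*x^2)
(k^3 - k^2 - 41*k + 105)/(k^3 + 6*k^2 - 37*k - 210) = (k^2 - 8*k + 15)/(k^2 - k - 30)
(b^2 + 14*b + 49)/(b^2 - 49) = (b + 7)/(b - 7)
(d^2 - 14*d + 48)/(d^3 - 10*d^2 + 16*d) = (d - 6)/(d*(d - 2))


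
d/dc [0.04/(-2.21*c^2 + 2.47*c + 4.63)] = (0.1768*c - 0.0988)/(-2.21*c^2 + 2.47*c + 4.63)^2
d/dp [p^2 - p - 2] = 2*p - 1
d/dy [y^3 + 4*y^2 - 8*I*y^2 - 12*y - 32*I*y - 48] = 3*y^2 + y*(8 - 16*I) - 12 - 32*I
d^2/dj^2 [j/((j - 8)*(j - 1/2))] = 16*(j^3 - 12*j + 34)/(8*j^6 - 204*j^5 + 1830*j^4 - 6545*j^3 + 7320*j^2 - 3264*j + 512)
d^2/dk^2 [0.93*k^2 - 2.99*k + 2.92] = 1.86000000000000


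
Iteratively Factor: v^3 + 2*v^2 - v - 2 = (v + 1)*(v^2 + v - 2) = (v - 1)*(v + 1)*(v + 2)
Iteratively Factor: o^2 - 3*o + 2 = (o - 1)*(o - 2)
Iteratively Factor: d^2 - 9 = (d + 3)*(d - 3)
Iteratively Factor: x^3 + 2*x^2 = (x)*(x^2 + 2*x) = x*(x + 2)*(x)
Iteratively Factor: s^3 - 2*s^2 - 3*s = (s - 3)*(s^2 + s) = (s - 3)*(s + 1)*(s)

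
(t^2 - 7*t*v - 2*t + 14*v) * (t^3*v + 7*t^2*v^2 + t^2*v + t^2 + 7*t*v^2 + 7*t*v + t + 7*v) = t^5*v - t^4*v + t^4 - 49*t^3*v^3 - 2*t^3*v - t^3 + 49*t^2*v^3 - 49*t^2*v^2 - 2*t^2 + 98*t*v^3 + 49*t*v^2 + 98*v^2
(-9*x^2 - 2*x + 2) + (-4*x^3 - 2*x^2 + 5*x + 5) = -4*x^3 - 11*x^2 + 3*x + 7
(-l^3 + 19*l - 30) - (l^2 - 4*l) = -l^3 - l^2 + 23*l - 30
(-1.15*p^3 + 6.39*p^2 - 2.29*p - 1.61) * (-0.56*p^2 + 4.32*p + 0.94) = 0.644*p^5 - 8.5464*p^4 + 27.8062*p^3 - 2.9846*p^2 - 9.1078*p - 1.5134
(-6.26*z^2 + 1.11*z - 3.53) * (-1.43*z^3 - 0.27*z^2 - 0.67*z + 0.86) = 8.9518*z^5 + 0.1029*z^4 + 8.9424*z^3 - 5.1742*z^2 + 3.3197*z - 3.0358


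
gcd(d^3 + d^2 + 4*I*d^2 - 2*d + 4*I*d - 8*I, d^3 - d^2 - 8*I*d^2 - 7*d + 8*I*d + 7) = d - 1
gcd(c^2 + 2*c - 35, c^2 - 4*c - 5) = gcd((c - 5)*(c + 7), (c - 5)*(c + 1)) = c - 5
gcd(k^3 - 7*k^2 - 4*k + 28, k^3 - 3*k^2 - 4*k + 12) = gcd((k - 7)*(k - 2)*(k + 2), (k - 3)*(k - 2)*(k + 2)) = k^2 - 4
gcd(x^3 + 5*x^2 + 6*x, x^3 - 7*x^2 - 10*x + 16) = x + 2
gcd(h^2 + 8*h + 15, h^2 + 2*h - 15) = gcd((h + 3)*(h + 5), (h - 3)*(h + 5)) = h + 5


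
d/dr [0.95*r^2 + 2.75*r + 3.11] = 1.9*r + 2.75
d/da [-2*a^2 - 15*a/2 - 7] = -4*a - 15/2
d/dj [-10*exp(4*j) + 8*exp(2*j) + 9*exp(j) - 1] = (-40*exp(3*j) + 16*exp(j) + 9)*exp(j)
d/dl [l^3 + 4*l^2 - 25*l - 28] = 3*l^2 + 8*l - 25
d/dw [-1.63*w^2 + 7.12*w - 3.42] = 7.12 - 3.26*w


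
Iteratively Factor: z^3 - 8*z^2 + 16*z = (z - 4)*(z^2 - 4*z) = (z - 4)^2*(z)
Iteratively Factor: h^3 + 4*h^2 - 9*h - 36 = (h + 3)*(h^2 + h - 12) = (h + 3)*(h + 4)*(h - 3)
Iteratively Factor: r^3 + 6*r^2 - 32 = (r + 4)*(r^2 + 2*r - 8) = (r - 2)*(r + 4)*(r + 4)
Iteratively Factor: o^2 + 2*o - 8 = (o + 4)*(o - 2)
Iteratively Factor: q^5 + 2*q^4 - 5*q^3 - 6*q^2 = (q + 3)*(q^4 - q^3 - 2*q^2) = (q - 2)*(q + 3)*(q^3 + q^2) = (q - 2)*(q + 1)*(q + 3)*(q^2) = q*(q - 2)*(q + 1)*(q + 3)*(q)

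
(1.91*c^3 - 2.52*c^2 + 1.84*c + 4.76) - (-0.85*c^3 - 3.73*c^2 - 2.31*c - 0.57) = 2.76*c^3 + 1.21*c^2 + 4.15*c + 5.33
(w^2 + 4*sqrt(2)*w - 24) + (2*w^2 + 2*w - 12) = 3*w^2 + 2*w + 4*sqrt(2)*w - 36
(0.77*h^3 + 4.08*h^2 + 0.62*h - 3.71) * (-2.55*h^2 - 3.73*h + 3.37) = -1.9635*h^5 - 13.2761*h^4 - 14.2045*h^3 + 20.8975*h^2 + 15.9277*h - 12.5027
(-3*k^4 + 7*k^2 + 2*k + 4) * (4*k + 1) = -12*k^5 - 3*k^4 + 28*k^3 + 15*k^2 + 18*k + 4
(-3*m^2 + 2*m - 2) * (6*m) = -18*m^3 + 12*m^2 - 12*m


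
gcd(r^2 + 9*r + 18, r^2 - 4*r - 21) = r + 3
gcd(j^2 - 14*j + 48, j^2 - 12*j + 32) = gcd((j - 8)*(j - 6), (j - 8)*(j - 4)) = j - 8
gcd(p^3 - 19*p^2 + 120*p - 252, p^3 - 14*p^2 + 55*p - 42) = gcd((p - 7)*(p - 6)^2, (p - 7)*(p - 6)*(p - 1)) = p^2 - 13*p + 42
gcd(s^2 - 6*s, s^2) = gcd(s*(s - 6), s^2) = s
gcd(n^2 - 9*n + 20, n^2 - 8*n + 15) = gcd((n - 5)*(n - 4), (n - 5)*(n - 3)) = n - 5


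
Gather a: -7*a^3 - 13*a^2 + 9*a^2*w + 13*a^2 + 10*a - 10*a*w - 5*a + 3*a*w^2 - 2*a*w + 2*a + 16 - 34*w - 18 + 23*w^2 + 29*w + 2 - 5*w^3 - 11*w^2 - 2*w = -7*a^3 + 9*a^2*w + a*(3*w^2 - 12*w + 7) - 5*w^3 + 12*w^2 - 7*w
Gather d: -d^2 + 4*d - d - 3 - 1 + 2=-d^2 + 3*d - 2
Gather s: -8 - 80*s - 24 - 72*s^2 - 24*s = -72*s^2 - 104*s - 32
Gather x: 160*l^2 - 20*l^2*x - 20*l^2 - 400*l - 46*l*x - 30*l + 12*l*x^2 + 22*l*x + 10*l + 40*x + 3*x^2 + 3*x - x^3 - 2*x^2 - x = 140*l^2 - 420*l - x^3 + x^2*(12*l + 1) + x*(-20*l^2 - 24*l + 42)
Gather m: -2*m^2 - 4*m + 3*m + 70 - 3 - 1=-2*m^2 - m + 66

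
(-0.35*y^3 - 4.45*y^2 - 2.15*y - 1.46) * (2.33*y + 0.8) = -0.8155*y^4 - 10.6485*y^3 - 8.5695*y^2 - 5.1218*y - 1.168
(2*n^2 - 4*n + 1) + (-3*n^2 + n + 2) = -n^2 - 3*n + 3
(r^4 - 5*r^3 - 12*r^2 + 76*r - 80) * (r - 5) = r^5 - 10*r^4 + 13*r^3 + 136*r^2 - 460*r + 400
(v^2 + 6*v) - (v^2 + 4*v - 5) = 2*v + 5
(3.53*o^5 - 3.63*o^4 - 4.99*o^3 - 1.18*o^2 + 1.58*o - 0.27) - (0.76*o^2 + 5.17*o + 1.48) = 3.53*o^5 - 3.63*o^4 - 4.99*o^3 - 1.94*o^2 - 3.59*o - 1.75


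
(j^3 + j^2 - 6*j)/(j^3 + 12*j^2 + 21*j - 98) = j*(j + 3)/(j^2 + 14*j + 49)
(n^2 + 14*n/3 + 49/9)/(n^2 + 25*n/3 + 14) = (n + 7/3)/(n + 6)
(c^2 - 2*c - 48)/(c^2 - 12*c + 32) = (c + 6)/(c - 4)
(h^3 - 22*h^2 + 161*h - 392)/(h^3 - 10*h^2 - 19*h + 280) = (h - 7)/(h + 5)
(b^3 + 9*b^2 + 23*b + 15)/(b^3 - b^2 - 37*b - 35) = (b + 3)/(b - 7)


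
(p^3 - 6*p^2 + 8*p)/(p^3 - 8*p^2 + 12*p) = (p - 4)/(p - 6)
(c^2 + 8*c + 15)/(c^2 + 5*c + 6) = (c + 5)/(c + 2)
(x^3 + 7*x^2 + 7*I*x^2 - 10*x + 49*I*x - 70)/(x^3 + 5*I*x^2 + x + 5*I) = (x^2 + x*(7 + 2*I) + 14*I)/(x^2 + 1)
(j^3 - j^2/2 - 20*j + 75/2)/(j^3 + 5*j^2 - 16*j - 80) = (2*j^2 - 11*j + 15)/(2*(j^2 - 16))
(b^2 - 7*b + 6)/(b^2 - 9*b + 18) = (b - 1)/(b - 3)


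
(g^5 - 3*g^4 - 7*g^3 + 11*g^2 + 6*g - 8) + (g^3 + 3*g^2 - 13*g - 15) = g^5 - 3*g^4 - 6*g^3 + 14*g^2 - 7*g - 23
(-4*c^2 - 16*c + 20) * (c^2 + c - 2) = -4*c^4 - 20*c^3 + 12*c^2 + 52*c - 40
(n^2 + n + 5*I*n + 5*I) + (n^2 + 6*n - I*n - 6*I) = 2*n^2 + 7*n + 4*I*n - I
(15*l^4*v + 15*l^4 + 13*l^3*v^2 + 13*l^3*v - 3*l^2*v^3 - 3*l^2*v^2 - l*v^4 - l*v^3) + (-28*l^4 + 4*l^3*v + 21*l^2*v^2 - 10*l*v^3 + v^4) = 15*l^4*v - 13*l^4 + 13*l^3*v^2 + 17*l^3*v - 3*l^2*v^3 + 18*l^2*v^2 - l*v^4 - 11*l*v^3 + v^4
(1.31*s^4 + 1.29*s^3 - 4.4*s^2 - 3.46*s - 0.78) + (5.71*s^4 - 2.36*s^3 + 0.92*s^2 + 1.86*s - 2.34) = 7.02*s^4 - 1.07*s^3 - 3.48*s^2 - 1.6*s - 3.12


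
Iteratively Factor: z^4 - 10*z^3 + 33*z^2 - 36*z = (z - 4)*(z^3 - 6*z^2 + 9*z) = (z - 4)*(z - 3)*(z^2 - 3*z) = z*(z - 4)*(z - 3)*(z - 3)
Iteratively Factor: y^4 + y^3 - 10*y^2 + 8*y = (y - 2)*(y^3 + 3*y^2 - 4*y) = y*(y - 2)*(y^2 + 3*y - 4) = y*(y - 2)*(y + 4)*(y - 1)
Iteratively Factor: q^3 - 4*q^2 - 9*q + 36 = (q - 4)*(q^2 - 9) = (q - 4)*(q + 3)*(q - 3)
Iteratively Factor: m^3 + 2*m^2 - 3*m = (m + 3)*(m^2 - m) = (m - 1)*(m + 3)*(m)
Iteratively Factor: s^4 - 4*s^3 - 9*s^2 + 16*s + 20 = (s - 2)*(s^3 - 2*s^2 - 13*s - 10) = (s - 5)*(s - 2)*(s^2 + 3*s + 2) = (s - 5)*(s - 2)*(s + 2)*(s + 1)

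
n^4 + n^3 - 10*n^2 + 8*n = n*(n - 2)*(n - 1)*(n + 4)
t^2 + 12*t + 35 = (t + 5)*(t + 7)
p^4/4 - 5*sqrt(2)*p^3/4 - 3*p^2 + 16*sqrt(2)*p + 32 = (p/2 + sqrt(2)/2)*(p/2 + sqrt(2))*(p - 4*sqrt(2))^2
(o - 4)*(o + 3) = o^2 - o - 12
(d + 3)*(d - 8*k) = d^2 - 8*d*k + 3*d - 24*k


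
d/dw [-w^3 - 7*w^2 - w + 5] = -3*w^2 - 14*w - 1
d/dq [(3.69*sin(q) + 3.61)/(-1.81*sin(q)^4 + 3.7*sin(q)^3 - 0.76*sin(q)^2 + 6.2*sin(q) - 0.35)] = (20.0367*sin(q)^4 - 1.1696*sin(q)^3 - 37.2666*sin(q)^2 + 5.4872*sin(q) - 23.6735)*cos(q)/(3.2761*sin(q)^8 - 13.394*sin(q)^7 + 16.4412*sin(q)^6 - 28.068*sin(q)^5 + 47.7246*sin(q)^4 - 12.014*sin(q)^3 + 38.972*sin(q)^2 - 4.34*sin(q) + 0.1225)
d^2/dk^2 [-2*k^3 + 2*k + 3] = -12*k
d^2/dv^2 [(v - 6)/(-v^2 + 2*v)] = 2*(v*(v - 2)*(3*v - 8) - 4*(v - 6)*(v - 1)^2)/(v^3*(v - 2)^3)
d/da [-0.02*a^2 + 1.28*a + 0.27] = 1.28 - 0.04*a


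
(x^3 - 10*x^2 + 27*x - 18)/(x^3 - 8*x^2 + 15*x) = (x^2 - 7*x + 6)/(x*(x - 5))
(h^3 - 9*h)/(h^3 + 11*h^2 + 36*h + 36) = h*(h - 3)/(h^2 + 8*h + 12)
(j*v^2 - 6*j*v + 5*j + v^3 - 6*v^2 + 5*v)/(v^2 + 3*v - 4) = (j*v - 5*j + v^2 - 5*v)/(v + 4)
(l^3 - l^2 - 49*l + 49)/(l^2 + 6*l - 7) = l - 7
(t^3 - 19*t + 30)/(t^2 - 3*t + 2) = (t^2 + 2*t - 15)/(t - 1)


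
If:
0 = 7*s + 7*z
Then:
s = -z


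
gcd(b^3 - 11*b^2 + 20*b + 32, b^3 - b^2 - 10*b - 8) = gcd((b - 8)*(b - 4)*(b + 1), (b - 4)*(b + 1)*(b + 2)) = b^2 - 3*b - 4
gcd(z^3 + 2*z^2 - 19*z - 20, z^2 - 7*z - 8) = z + 1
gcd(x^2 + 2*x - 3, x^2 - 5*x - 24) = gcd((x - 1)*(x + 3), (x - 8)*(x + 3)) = x + 3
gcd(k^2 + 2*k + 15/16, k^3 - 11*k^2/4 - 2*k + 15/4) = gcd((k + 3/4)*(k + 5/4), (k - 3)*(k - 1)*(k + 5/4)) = k + 5/4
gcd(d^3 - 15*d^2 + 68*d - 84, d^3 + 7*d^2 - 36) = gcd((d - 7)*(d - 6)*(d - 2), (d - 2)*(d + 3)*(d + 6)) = d - 2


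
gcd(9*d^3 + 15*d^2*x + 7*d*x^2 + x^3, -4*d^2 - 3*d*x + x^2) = d + x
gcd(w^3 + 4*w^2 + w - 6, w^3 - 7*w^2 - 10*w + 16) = w^2 + w - 2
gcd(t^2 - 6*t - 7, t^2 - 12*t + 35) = t - 7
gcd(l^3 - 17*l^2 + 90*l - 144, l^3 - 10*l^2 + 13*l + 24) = l^2 - 11*l + 24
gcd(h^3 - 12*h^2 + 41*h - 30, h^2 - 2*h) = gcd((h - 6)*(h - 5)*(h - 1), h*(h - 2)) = 1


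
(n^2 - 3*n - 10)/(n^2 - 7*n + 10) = (n + 2)/(n - 2)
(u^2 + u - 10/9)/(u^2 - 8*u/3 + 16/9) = (9*u^2 + 9*u - 10)/(9*u^2 - 24*u + 16)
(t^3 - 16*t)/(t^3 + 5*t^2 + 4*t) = (t - 4)/(t + 1)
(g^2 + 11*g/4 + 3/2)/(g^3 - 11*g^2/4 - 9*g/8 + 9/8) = 2*(g + 2)/(2*g^2 - 7*g + 3)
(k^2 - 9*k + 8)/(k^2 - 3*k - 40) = (k - 1)/(k + 5)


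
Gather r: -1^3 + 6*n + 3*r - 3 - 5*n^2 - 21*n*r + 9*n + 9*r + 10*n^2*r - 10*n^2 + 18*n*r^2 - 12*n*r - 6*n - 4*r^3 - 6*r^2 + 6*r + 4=-15*n^2 + 9*n - 4*r^3 + r^2*(18*n - 6) + r*(10*n^2 - 33*n + 18)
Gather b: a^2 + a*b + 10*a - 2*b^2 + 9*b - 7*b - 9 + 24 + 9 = a^2 + 10*a - 2*b^2 + b*(a + 2) + 24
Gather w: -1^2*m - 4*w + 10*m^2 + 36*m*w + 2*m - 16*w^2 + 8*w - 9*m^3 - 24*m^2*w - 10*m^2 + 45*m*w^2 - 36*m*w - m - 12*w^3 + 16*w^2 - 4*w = -9*m^3 - 24*m^2*w + 45*m*w^2 - 12*w^3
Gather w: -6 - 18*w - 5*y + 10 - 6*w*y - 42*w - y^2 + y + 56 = w*(-6*y - 60) - y^2 - 4*y + 60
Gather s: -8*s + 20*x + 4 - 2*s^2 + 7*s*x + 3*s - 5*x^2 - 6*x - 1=-2*s^2 + s*(7*x - 5) - 5*x^2 + 14*x + 3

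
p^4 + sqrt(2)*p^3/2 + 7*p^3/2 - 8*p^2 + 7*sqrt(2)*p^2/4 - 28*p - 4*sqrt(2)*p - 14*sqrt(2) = (p + 7/2)*(p - 2*sqrt(2))*(p + sqrt(2)/2)*(p + 2*sqrt(2))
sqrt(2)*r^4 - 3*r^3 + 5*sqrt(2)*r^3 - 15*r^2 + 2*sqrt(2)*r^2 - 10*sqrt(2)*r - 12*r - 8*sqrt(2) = (r + 1)*(r + 4)*(r - 2*sqrt(2))*(sqrt(2)*r + 1)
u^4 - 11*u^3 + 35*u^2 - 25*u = u*(u - 5)^2*(u - 1)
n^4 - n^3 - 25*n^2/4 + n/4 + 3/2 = (n - 3)*(n - 1/2)*(n + 1/2)*(n + 2)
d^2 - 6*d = d*(d - 6)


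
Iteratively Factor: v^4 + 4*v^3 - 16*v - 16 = (v - 2)*(v^3 + 6*v^2 + 12*v + 8) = (v - 2)*(v + 2)*(v^2 + 4*v + 4) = (v - 2)*(v + 2)^2*(v + 2)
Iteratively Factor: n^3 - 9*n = (n)*(n^2 - 9) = n*(n - 3)*(n + 3)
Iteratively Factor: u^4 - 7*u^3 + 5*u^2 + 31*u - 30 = (u + 2)*(u^3 - 9*u^2 + 23*u - 15) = (u - 5)*(u + 2)*(u^2 - 4*u + 3) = (u - 5)*(u - 3)*(u + 2)*(u - 1)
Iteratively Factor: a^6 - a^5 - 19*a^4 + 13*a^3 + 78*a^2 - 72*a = (a - 2)*(a^5 + a^4 - 17*a^3 - 21*a^2 + 36*a) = (a - 2)*(a + 3)*(a^4 - 2*a^3 - 11*a^2 + 12*a) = (a - 4)*(a - 2)*(a + 3)*(a^3 + 2*a^2 - 3*a) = a*(a - 4)*(a - 2)*(a + 3)*(a^2 + 2*a - 3) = a*(a - 4)*(a - 2)*(a + 3)^2*(a - 1)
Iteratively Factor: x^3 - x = (x - 1)*(x^2 + x) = x*(x - 1)*(x + 1)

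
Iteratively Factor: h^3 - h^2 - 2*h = (h - 2)*(h^2 + h) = (h - 2)*(h + 1)*(h)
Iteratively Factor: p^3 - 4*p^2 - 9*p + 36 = (p - 3)*(p^2 - p - 12) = (p - 3)*(p + 3)*(p - 4)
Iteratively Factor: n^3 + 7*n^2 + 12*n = (n + 3)*(n^2 + 4*n) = n*(n + 3)*(n + 4)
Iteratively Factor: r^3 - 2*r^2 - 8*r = (r + 2)*(r^2 - 4*r) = r*(r + 2)*(r - 4)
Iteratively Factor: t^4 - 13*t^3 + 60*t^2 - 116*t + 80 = (t - 2)*(t^3 - 11*t^2 + 38*t - 40) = (t - 2)^2*(t^2 - 9*t + 20) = (t - 4)*(t - 2)^2*(t - 5)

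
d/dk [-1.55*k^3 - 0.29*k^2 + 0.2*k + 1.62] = -4.65*k^2 - 0.58*k + 0.2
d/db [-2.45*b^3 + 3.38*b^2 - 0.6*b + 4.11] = -7.35*b^2 + 6.76*b - 0.6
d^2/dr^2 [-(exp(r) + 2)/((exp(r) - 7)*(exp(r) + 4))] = (-exp(4*r) - 11*exp(3*r) - 150*exp(2*r) - 158*exp(r) - 616)*exp(r)/(exp(6*r) - 9*exp(5*r) - 57*exp(4*r) + 477*exp(3*r) + 1596*exp(2*r) - 7056*exp(r) - 21952)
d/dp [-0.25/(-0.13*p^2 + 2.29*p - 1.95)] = (0.5725 - 0.065*p)/(0.13*p^2 - 2.29*p + 1.95)^2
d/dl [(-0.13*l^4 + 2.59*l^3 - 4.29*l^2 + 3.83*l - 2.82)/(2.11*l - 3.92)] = (-0.8229*l^4 + 12.9682*l^3 - 39.5103*l^2 + 33.6336*l - 9.0634)/(4.4521*l^2 - 16.5424*l + 15.3664)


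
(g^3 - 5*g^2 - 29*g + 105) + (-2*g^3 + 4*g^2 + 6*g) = -g^3 - g^2 - 23*g + 105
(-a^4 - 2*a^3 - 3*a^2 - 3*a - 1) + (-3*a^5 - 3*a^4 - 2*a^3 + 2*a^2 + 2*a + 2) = -3*a^5 - 4*a^4 - 4*a^3 - a^2 - a + 1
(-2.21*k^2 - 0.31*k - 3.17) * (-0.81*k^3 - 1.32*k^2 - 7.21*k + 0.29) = 1.7901*k^5 + 3.1683*k^4 + 18.911*k^3 + 5.7786*k^2 + 22.7658*k - 0.9193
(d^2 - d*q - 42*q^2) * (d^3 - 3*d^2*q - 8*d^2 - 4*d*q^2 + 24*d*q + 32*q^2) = d^5 - 4*d^4*q - 8*d^4 - 43*d^3*q^2 + 32*d^3*q + 130*d^2*q^3 + 344*d^2*q^2 + 168*d*q^4 - 1040*d*q^3 - 1344*q^4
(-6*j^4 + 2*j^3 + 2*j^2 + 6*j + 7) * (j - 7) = -6*j^5 + 44*j^4 - 12*j^3 - 8*j^2 - 35*j - 49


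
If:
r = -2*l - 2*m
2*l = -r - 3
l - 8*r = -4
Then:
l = -28/17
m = 3/2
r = 5/17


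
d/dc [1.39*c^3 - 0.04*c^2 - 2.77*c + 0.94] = 4.17*c^2 - 0.08*c - 2.77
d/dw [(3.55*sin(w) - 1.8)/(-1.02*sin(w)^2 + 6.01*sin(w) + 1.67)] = (3.621*sin(w)^2 - 3.672*sin(w) + 16.7465)*cos(w)/(1.0404*sin(w)^4 - 12.2604*sin(w)^3 + 32.7133*sin(w)^2 + 20.0734*sin(w) + 2.7889)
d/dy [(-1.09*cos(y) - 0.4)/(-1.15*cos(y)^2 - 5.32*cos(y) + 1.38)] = (1.2535*cos(y)^2 + 0.92*cos(y) + 3.6322)*sin(y)/(1.3225*cos(y)^4 + 12.236*cos(y)^3 + 25.1284*cos(y)^2 - 14.6832*cos(y) + 1.9044)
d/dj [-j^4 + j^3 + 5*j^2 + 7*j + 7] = -4*j^3 + 3*j^2 + 10*j + 7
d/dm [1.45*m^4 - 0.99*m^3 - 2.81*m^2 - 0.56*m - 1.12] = 5.8*m^3 - 2.97*m^2 - 5.62*m - 0.56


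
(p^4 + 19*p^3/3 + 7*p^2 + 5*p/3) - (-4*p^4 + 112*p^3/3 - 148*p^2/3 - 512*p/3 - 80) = 5*p^4 - 31*p^3 + 169*p^2/3 + 517*p/3 + 80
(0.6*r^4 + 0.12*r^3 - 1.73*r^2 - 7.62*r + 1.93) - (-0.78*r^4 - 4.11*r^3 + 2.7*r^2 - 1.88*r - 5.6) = 1.38*r^4 + 4.23*r^3 - 4.43*r^2 - 5.74*r + 7.53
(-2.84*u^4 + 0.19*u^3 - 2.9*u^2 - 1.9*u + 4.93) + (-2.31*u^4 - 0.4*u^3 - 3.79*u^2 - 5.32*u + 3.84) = -5.15*u^4 - 0.21*u^3 - 6.69*u^2 - 7.22*u + 8.77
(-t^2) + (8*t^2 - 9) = 7*t^2 - 9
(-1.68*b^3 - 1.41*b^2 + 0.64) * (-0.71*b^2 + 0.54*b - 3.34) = 1.1928*b^5 + 0.0938999999999999*b^4 + 4.8498*b^3 + 4.255*b^2 + 0.3456*b - 2.1376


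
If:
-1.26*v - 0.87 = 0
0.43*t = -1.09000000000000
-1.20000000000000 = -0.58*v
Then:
No Solution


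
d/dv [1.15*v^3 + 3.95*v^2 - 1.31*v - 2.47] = 3.45*v^2 + 7.9*v - 1.31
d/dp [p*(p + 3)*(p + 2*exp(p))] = 2*p^2*exp(p) + 3*p^2 + 10*p*exp(p) + 6*p + 6*exp(p)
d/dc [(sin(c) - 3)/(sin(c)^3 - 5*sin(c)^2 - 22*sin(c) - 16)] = (-2*sin(c)^3 + 14*sin(c)^2 - 30*sin(c) - 82)*cos(c)/((sin(c) - 8)^2*(sin(c) + 1)^2*(sin(c) + 2)^2)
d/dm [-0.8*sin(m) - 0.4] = -0.8*cos(m)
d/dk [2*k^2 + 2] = 4*k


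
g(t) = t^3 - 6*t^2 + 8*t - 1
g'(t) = 3*t^2 - 12*t + 8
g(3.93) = -1.53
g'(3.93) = 7.17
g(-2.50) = -74.12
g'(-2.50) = 56.75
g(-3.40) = -136.86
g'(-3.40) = 83.48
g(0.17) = 0.19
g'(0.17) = 6.05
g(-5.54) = -399.50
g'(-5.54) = 166.55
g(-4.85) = -295.02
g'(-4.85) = 136.77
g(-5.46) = -386.32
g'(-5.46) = 162.95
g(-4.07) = -200.37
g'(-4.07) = 106.53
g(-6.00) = -481.00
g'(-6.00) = 188.00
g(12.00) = 959.00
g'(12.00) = 296.00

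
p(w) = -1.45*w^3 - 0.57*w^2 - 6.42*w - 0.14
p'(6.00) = -169.86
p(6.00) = -372.38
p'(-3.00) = -42.15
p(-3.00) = 53.14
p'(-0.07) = -6.36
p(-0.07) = 0.31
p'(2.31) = -32.27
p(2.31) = -35.89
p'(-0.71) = -7.80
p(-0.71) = 4.65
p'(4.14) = -85.70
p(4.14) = -139.38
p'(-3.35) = -51.42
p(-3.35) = 69.48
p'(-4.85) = -103.21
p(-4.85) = 183.01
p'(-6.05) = -158.74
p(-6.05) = 338.93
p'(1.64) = -19.99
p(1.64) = -18.60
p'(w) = -4.35*w^2 - 1.14*w - 6.42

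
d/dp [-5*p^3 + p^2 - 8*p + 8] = -15*p^2 + 2*p - 8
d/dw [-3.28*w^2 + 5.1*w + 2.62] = 5.1 - 6.56*w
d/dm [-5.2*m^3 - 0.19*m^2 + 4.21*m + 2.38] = -15.6*m^2 - 0.38*m + 4.21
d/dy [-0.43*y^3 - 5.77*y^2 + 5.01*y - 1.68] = -1.29*y^2 - 11.54*y + 5.01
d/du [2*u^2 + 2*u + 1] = 4*u + 2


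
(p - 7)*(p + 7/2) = p^2 - 7*p/2 - 49/2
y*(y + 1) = y^2 + y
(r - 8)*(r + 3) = r^2 - 5*r - 24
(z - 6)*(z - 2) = z^2 - 8*z + 12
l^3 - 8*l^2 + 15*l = l*(l - 5)*(l - 3)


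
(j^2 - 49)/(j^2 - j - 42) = (j + 7)/(j + 6)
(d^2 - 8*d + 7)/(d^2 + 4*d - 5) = (d - 7)/(d + 5)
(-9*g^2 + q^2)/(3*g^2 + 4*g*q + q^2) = (-3*g + q)/(g + q)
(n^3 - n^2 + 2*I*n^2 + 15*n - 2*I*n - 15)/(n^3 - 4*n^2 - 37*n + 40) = (n^2 + 2*I*n + 15)/(n^2 - 3*n - 40)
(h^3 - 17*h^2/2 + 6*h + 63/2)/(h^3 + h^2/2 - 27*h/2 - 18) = (h^2 - 10*h + 21)/(h^2 - h - 12)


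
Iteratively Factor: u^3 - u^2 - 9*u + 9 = (u + 3)*(u^2 - 4*u + 3) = (u - 1)*(u + 3)*(u - 3)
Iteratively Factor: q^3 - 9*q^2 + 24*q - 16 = (q - 1)*(q^2 - 8*q + 16) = (q - 4)*(q - 1)*(q - 4)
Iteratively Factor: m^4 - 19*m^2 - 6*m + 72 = (m - 2)*(m^3 + 2*m^2 - 15*m - 36) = (m - 2)*(m + 3)*(m^2 - m - 12) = (m - 4)*(m - 2)*(m + 3)*(m + 3)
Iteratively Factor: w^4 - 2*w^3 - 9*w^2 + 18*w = (w - 3)*(w^3 + w^2 - 6*w) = (w - 3)*(w - 2)*(w^2 + 3*w) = (w - 3)*(w - 2)*(w + 3)*(w)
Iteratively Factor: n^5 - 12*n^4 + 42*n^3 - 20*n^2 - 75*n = (n)*(n^4 - 12*n^3 + 42*n^2 - 20*n - 75) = n*(n - 5)*(n^3 - 7*n^2 + 7*n + 15) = n*(n - 5)^2*(n^2 - 2*n - 3) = n*(n - 5)^2*(n - 3)*(n + 1)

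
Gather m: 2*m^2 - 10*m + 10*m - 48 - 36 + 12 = 2*m^2 - 72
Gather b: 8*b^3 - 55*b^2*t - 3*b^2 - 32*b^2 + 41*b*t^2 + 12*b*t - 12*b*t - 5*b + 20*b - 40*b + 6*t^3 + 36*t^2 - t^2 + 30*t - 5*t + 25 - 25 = 8*b^3 + b^2*(-55*t - 35) + b*(41*t^2 - 25) + 6*t^3 + 35*t^2 + 25*t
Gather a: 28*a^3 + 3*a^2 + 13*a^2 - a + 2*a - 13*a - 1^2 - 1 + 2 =28*a^3 + 16*a^2 - 12*a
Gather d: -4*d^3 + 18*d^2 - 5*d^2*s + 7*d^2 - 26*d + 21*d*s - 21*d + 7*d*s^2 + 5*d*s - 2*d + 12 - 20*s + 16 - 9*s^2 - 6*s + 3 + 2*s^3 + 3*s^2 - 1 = -4*d^3 + d^2*(25 - 5*s) + d*(7*s^2 + 26*s - 49) + 2*s^3 - 6*s^2 - 26*s + 30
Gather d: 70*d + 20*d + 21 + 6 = 90*d + 27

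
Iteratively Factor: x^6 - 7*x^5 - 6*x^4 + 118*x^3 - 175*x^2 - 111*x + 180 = (x - 5)*(x^5 - 2*x^4 - 16*x^3 + 38*x^2 + 15*x - 36) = (x - 5)*(x + 4)*(x^4 - 6*x^3 + 8*x^2 + 6*x - 9) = (x - 5)*(x - 3)*(x + 4)*(x^3 - 3*x^2 - x + 3) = (x - 5)*(x - 3)^2*(x + 4)*(x^2 - 1) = (x - 5)*(x - 3)^2*(x + 1)*(x + 4)*(x - 1)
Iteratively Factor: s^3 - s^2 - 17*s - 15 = (s + 1)*(s^2 - 2*s - 15) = (s - 5)*(s + 1)*(s + 3)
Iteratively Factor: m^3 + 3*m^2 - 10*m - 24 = (m + 2)*(m^2 + m - 12) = (m - 3)*(m + 2)*(m + 4)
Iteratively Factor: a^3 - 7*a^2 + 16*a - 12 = (a - 3)*(a^2 - 4*a + 4) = (a - 3)*(a - 2)*(a - 2)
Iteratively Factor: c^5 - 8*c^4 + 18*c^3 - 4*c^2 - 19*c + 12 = (c - 1)*(c^4 - 7*c^3 + 11*c^2 + 7*c - 12) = (c - 1)^2*(c^3 - 6*c^2 + 5*c + 12) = (c - 3)*(c - 1)^2*(c^2 - 3*c - 4) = (c - 4)*(c - 3)*(c - 1)^2*(c + 1)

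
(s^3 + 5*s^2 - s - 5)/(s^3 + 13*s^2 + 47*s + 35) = (s - 1)/(s + 7)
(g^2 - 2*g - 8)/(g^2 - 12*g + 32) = (g + 2)/(g - 8)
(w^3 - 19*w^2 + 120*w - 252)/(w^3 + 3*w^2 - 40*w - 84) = (w^2 - 13*w + 42)/(w^2 + 9*w + 14)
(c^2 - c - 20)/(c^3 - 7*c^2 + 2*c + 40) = (c + 4)/(c^2 - 2*c - 8)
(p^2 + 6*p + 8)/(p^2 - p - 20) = (p + 2)/(p - 5)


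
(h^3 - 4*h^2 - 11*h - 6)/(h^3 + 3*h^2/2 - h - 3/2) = 2*(h^2 - 5*h - 6)/(2*h^2 + h - 3)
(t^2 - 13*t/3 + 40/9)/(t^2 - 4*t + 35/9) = (3*t - 8)/(3*t - 7)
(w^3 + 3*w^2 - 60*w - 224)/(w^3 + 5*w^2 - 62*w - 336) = (w + 4)/(w + 6)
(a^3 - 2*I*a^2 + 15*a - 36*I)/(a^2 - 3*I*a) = a + I + 12/a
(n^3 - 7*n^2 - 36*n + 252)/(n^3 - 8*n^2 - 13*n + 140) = (n^2 - 36)/(n^2 - n - 20)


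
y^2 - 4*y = y*(y - 4)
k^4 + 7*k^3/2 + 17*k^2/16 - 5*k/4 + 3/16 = (k - 1/4)^2*(k + 1)*(k + 3)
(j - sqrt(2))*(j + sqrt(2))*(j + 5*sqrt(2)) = j^3 + 5*sqrt(2)*j^2 - 2*j - 10*sqrt(2)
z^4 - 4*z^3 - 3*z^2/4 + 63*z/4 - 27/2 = (z - 3)*(z - 3/2)^2*(z + 2)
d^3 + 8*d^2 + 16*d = d*(d + 4)^2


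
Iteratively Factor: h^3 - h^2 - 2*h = (h + 1)*(h^2 - 2*h) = h*(h + 1)*(h - 2)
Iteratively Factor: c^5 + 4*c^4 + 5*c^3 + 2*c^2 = (c)*(c^4 + 4*c^3 + 5*c^2 + 2*c) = c^2*(c^3 + 4*c^2 + 5*c + 2) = c^2*(c + 1)*(c^2 + 3*c + 2) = c^2*(c + 1)^2*(c + 2)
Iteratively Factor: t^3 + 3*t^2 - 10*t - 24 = (t - 3)*(t^2 + 6*t + 8) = (t - 3)*(t + 2)*(t + 4)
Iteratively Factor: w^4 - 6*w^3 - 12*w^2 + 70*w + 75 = (w - 5)*(w^3 - w^2 - 17*w - 15) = (w - 5)^2*(w^2 + 4*w + 3) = (w - 5)^2*(w + 1)*(w + 3)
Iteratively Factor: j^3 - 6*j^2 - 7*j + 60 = (j - 4)*(j^2 - 2*j - 15) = (j - 5)*(j - 4)*(j + 3)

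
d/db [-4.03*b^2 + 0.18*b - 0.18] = 0.18 - 8.06*b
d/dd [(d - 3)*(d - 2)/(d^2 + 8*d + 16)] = (13*d - 32)/(d^3 + 12*d^2 + 48*d + 64)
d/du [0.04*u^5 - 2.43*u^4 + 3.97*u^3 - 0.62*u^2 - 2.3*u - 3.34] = 0.2*u^4 - 9.72*u^3 + 11.91*u^2 - 1.24*u - 2.3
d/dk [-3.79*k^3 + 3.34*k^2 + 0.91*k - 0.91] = -11.37*k^2 + 6.68*k + 0.91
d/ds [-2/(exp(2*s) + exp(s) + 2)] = (4*exp(s) + 2)*exp(s)/(exp(2*s) + exp(s) + 2)^2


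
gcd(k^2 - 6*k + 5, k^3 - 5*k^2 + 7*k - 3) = k - 1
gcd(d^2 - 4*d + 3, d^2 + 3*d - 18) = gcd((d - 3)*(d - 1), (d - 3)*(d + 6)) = d - 3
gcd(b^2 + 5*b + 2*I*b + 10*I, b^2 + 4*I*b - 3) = 1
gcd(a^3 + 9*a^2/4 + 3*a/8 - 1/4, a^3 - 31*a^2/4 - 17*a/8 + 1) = a^2 + a/4 - 1/8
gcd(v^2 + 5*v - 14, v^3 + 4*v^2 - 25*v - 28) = v + 7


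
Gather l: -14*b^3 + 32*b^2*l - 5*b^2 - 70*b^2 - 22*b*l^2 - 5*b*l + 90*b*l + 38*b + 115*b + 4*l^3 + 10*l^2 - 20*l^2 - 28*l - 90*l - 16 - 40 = -14*b^3 - 75*b^2 + 153*b + 4*l^3 + l^2*(-22*b - 10) + l*(32*b^2 + 85*b - 118) - 56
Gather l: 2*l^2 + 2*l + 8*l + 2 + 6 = 2*l^2 + 10*l + 8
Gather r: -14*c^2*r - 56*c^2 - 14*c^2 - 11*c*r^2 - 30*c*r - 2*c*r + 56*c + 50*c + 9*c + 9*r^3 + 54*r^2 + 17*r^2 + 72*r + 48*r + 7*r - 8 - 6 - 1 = -70*c^2 + 115*c + 9*r^3 + r^2*(71 - 11*c) + r*(-14*c^2 - 32*c + 127) - 15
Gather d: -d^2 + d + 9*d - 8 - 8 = -d^2 + 10*d - 16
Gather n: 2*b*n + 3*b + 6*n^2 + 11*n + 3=3*b + 6*n^2 + n*(2*b + 11) + 3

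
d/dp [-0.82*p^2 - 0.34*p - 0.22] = -1.64*p - 0.34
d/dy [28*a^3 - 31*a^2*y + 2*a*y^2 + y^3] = -31*a^2 + 4*a*y + 3*y^2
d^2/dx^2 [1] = 0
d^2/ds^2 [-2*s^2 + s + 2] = -4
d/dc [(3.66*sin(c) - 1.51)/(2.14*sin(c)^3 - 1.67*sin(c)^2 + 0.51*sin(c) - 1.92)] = (-15.6648*sin(c)^3 + 15.8064*sin(c)^2 - 5.0434*sin(c) - 6.2571)*cos(c)/(4.5796*sin(c)^6 - 7.1476*sin(c)^5 + 4.9717*sin(c)^4 - 9.921*sin(c)^3 + 6.6729*sin(c)^2 - 1.9584*sin(c) + 3.6864)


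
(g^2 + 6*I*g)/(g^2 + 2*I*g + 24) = g/(g - 4*I)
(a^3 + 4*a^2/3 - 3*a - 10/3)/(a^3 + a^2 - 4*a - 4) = (a - 5/3)/(a - 2)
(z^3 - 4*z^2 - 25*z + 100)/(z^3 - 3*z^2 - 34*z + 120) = (z + 5)/(z + 6)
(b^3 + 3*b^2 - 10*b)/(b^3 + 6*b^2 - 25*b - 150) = b*(b - 2)/(b^2 + b - 30)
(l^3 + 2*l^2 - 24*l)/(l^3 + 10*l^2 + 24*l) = (l - 4)/(l + 4)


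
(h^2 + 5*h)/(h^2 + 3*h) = (h + 5)/(h + 3)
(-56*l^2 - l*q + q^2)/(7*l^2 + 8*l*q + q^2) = (-8*l + q)/(l + q)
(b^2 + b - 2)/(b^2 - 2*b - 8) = (b - 1)/(b - 4)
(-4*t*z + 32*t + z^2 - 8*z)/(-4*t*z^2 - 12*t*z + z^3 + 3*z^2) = (z - 8)/(z*(z + 3))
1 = 1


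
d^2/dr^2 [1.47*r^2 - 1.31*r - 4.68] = 2.94000000000000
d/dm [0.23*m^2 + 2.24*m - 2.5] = 0.46*m + 2.24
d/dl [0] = 0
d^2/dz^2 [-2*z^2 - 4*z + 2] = -4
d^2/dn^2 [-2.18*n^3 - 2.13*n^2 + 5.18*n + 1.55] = -13.08*n - 4.26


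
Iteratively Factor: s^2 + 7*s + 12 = (s + 4)*(s + 3)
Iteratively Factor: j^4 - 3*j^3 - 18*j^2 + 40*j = (j + 4)*(j^3 - 7*j^2 + 10*j) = (j - 2)*(j + 4)*(j^2 - 5*j) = j*(j - 2)*(j + 4)*(j - 5)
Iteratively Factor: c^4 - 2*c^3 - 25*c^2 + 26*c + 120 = (c + 2)*(c^3 - 4*c^2 - 17*c + 60) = (c - 5)*(c + 2)*(c^2 + c - 12) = (c - 5)*(c + 2)*(c + 4)*(c - 3)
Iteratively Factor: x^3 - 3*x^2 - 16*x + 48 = (x + 4)*(x^2 - 7*x + 12) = (x - 3)*(x + 4)*(x - 4)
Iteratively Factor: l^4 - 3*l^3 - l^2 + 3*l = (l + 1)*(l^3 - 4*l^2 + 3*l) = (l - 3)*(l + 1)*(l^2 - l) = (l - 3)*(l - 1)*(l + 1)*(l)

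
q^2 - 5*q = q*(q - 5)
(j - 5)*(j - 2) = j^2 - 7*j + 10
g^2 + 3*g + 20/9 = (g + 4/3)*(g + 5/3)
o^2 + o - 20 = (o - 4)*(o + 5)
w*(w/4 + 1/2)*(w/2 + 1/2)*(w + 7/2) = w^4/8 + 13*w^3/16 + 25*w^2/16 + 7*w/8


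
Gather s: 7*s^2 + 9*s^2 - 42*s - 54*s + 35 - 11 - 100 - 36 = 16*s^2 - 96*s - 112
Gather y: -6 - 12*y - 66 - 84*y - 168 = -96*y - 240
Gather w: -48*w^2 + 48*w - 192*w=-48*w^2 - 144*w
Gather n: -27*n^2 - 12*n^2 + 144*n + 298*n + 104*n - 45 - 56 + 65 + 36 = -39*n^2 + 546*n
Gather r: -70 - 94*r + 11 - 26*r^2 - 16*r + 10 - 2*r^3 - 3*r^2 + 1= -2*r^3 - 29*r^2 - 110*r - 48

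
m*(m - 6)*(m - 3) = m^3 - 9*m^2 + 18*m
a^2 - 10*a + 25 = (a - 5)^2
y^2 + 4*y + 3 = (y + 1)*(y + 3)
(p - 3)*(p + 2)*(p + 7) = p^3 + 6*p^2 - 13*p - 42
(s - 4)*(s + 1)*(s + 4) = s^3 + s^2 - 16*s - 16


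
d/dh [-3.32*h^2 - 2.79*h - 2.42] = -6.64*h - 2.79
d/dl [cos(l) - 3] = -sin(l)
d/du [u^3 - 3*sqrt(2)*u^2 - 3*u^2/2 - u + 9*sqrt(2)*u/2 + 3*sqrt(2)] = 3*u^2 - 6*sqrt(2)*u - 3*u - 1 + 9*sqrt(2)/2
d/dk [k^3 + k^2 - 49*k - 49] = 3*k^2 + 2*k - 49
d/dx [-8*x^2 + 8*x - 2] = 8 - 16*x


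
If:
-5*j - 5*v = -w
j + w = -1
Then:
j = -w - 1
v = 6*w/5 + 1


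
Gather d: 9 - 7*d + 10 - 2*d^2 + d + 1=-2*d^2 - 6*d + 20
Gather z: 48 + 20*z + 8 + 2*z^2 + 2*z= 2*z^2 + 22*z + 56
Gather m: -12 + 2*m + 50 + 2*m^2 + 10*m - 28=2*m^2 + 12*m + 10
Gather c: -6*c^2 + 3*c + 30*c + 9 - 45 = -6*c^2 + 33*c - 36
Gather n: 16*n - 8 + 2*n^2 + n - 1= 2*n^2 + 17*n - 9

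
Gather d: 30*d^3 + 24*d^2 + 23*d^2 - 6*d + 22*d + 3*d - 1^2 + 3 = 30*d^3 + 47*d^2 + 19*d + 2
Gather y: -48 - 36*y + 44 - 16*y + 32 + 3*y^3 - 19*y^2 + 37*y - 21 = 3*y^3 - 19*y^2 - 15*y + 7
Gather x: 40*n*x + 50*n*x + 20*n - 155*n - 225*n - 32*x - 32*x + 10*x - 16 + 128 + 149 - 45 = -360*n + x*(90*n - 54) + 216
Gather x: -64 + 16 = -48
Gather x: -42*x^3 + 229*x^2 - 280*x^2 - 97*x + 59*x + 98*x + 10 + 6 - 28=-42*x^3 - 51*x^2 + 60*x - 12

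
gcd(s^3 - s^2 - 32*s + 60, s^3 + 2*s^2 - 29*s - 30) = s^2 + s - 30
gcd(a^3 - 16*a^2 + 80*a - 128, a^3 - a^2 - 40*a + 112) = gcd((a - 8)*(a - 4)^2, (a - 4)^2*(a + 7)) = a^2 - 8*a + 16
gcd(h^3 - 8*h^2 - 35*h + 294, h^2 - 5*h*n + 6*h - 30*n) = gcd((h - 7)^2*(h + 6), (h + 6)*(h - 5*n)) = h + 6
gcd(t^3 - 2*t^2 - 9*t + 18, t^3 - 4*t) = t - 2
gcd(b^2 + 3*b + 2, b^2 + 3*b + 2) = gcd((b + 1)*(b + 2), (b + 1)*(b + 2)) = b^2 + 3*b + 2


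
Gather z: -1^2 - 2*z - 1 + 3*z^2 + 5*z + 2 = 3*z^2 + 3*z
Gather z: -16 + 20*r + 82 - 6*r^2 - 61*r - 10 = -6*r^2 - 41*r + 56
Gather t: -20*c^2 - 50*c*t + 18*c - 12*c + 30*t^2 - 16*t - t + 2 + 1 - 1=-20*c^2 + 6*c + 30*t^2 + t*(-50*c - 17) + 2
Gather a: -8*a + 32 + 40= 72 - 8*a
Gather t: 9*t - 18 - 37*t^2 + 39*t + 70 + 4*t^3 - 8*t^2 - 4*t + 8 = 4*t^3 - 45*t^2 + 44*t + 60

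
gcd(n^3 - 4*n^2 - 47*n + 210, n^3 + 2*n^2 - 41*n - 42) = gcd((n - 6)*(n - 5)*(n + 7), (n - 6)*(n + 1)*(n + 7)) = n^2 + n - 42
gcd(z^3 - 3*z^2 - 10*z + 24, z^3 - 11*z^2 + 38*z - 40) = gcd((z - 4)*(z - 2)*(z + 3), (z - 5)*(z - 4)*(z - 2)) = z^2 - 6*z + 8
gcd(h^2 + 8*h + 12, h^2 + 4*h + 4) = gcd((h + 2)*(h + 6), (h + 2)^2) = h + 2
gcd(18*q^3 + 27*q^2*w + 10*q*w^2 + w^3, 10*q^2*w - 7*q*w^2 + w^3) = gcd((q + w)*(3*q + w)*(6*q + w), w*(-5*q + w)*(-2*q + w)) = 1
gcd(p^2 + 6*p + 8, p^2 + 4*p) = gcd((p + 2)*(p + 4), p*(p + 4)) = p + 4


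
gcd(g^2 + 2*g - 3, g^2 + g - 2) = g - 1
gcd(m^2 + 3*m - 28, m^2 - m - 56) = m + 7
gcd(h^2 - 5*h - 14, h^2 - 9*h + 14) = h - 7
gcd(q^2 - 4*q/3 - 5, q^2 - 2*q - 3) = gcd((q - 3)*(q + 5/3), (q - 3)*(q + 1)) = q - 3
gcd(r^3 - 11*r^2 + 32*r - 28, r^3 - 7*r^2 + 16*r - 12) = r^2 - 4*r + 4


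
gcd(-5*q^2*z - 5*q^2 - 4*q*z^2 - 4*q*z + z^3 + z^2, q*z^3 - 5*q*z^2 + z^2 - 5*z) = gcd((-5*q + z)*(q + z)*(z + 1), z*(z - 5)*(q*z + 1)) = 1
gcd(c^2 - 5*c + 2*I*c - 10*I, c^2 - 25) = c - 5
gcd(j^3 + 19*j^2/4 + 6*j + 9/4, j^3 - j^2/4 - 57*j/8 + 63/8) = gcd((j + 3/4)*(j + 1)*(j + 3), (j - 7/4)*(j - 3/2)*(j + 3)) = j + 3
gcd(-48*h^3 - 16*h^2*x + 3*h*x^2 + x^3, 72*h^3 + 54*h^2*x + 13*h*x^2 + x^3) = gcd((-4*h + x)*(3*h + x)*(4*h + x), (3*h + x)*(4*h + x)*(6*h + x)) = 12*h^2 + 7*h*x + x^2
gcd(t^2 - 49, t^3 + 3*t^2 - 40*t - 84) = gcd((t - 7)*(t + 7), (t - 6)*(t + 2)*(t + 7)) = t + 7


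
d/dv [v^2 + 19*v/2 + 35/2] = 2*v + 19/2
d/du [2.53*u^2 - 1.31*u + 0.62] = 5.06*u - 1.31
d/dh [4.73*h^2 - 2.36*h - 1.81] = 9.46*h - 2.36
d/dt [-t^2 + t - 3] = 1 - 2*t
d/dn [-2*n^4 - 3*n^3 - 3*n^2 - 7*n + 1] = -8*n^3 - 9*n^2 - 6*n - 7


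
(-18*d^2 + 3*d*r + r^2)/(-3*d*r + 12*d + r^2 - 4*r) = (6*d + r)/(r - 4)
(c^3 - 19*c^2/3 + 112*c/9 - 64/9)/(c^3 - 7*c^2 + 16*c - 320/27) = 3*(c - 1)/(3*c - 5)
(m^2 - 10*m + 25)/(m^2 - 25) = (m - 5)/(m + 5)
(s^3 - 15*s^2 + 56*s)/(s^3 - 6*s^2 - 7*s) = (s - 8)/(s + 1)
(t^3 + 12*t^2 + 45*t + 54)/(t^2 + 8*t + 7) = (t^3 + 12*t^2 + 45*t + 54)/(t^2 + 8*t + 7)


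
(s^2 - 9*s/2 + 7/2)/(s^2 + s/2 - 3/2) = (2*s - 7)/(2*s + 3)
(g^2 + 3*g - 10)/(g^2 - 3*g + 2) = (g + 5)/(g - 1)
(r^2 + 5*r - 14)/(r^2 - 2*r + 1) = (r^2 + 5*r - 14)/(r^2 - 2*r + 1)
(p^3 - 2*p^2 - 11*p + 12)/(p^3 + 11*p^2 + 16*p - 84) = (p^3 - 2*p^2 - 11*p + 12)/(p^3 + 11*p^2 + 16*p - 84)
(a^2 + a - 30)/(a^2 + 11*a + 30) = (a - 5)/(a + 5)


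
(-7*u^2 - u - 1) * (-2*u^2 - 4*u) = 14*u^4 + 30*u^3 + 6*u^2 + 4*u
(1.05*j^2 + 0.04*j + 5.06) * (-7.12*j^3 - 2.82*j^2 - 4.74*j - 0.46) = -7.476*j^5 - 3.2458*j^4 - 41.117*j^3 - 14.9418*j^2 - 24.0028*j - 2.3276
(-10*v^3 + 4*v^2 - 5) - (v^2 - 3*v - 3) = -10*v^3 + 3*v^2 + 3*v - 2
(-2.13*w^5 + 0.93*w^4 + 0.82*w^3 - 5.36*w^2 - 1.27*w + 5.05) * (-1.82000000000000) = 3.8766*w^5 - 1.6926*w^4 - 1.4924*w^3 + 9.7552*w^2 + 2.3114*w - 9.191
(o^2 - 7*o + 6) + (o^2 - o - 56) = 2*o^2 - 8*o - 50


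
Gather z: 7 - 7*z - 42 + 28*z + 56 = 21*z + 21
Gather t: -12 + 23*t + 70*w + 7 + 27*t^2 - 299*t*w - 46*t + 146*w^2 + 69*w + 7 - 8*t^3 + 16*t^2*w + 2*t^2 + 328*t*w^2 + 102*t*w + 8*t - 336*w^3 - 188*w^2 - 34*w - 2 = -8*t^3 + t^2*(16*w + 29) + t*(328*w^2 - 197*w - 15) - 336*w^3 - 42*w^2 + 105*w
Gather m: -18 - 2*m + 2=-2*m - 16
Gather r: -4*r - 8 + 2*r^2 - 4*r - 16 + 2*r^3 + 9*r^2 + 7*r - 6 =2*r^3 + 11*r^2 - r - 30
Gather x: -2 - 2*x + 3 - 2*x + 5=6 - 4*x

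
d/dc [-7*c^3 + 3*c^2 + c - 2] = -21*c^2 + 6*c + 1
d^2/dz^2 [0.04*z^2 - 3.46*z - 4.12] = 0.0800000000000000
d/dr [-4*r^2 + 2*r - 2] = 2 - 8*r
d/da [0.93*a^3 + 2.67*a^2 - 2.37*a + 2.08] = 2.79*a^2 + 5.34*a - 2.37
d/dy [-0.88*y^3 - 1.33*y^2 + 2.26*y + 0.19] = -2.64*y^2 - 2.66*y + 2.26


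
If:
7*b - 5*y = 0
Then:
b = 5*y/7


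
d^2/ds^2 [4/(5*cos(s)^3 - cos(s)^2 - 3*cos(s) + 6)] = 4*((3*cos(s) - 8*cos(2*s) + 45*cos(3*s))*(5*cos(s)^3 - cos(s)^2 - 3*cos(s) + 6)/4 + 2*(-15*cos(s)^2 + 2*cos(s) + 3)^2*sin(s)^2)/(5*cos(s)^3 - cos(s)^2 - 3*cos(s) + 6)^3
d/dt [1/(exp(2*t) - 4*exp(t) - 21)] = 2*(2 - exp(t))*exp(t)/(-exp(2*t) + 4*exp(t) + 21)^2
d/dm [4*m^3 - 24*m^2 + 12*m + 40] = 12*m^2 - 48*m + 12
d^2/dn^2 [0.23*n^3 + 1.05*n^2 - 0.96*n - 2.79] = 1.38*n + 2.1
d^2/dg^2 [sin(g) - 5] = -sin(g)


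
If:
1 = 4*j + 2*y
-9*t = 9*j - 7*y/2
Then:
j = 1/4 - y/2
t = 8*y/9 - 1/4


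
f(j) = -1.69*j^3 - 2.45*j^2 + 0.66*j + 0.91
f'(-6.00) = -152.46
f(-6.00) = 273.79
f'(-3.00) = -30.27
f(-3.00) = 22.51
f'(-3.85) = -55.63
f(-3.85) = 58.50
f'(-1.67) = -5.30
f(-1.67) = 0.85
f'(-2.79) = -25.13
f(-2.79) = 16.70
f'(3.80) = -91.17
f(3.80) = -124.69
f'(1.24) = -13.21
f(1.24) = -5.26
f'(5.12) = -157.34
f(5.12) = -286.76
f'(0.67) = -4.90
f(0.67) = -0.26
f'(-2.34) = -15.64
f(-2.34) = 7.60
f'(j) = -5.07*j^2 - 4.9*j + 0.66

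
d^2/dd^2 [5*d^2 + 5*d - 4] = 10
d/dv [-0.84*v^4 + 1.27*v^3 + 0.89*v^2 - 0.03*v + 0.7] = -3.36*v^3 + 3.81*v^2 + 1.78*v - 0.03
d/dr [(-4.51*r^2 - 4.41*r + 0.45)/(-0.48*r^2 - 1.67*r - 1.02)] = (5.4149*r^2 + 9.6324*r + 5.2497)/(0.2304*r^4 + 1.6032*r^3 + 3.7681*r^2 + 3.4068*r + 1.0404)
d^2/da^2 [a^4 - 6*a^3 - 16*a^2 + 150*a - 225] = 12*a^2 - 36*a - 32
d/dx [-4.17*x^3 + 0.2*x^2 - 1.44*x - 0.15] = -12.51*x^2 + 0.4*x - 1.44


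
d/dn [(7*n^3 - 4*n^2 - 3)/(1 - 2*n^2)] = n*(-14*n^3 + 21*n - 20)/(4*n^4 - 4*n^2 + 1)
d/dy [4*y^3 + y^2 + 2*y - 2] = 12*y^2 + 2*y + 2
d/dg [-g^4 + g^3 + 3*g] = -4*g^3 + 3*g^2 + 3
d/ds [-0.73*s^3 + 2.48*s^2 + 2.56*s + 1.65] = -2.19*s^2 + 4.96*s + 2.56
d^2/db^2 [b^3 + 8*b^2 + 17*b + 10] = 6*b + 16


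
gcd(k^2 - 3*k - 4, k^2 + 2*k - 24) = k - 4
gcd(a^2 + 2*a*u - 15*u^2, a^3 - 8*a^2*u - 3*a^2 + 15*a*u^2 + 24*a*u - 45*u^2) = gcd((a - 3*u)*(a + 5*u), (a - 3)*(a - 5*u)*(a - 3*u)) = -a + 3*u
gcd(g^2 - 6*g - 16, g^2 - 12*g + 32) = g - 8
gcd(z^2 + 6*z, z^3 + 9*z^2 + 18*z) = z^2 + 6*z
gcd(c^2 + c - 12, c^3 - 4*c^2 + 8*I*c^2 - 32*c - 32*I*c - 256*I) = c + 4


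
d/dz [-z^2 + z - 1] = 1 - 2*z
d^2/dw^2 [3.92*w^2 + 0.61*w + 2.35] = 7.84000000000000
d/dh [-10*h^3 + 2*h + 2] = 2 - 30*h^2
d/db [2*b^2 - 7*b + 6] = 4*b - 7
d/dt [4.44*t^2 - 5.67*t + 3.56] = 8.88*t - 5.67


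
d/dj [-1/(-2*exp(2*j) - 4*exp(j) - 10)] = -(exp(j) + 1)*exp(j)/(exp(2*j) + 2*exp(j) + 5)^2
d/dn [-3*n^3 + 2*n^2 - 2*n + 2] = -9*n^2 + 4*n - 2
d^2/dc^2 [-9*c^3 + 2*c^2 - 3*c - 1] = 4 - 54*c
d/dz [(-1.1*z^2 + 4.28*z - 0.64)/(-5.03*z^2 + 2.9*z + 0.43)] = (18.3384*z^2 - 7.3844*z + 3.6964)/(25.3009*z^4 - 29.174*z^3 + 4.0842*z^2 + 2.494*z + 0.1849)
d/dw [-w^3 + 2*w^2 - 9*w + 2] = -3*w^2 + 4*w - 9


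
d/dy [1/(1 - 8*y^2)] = 16*y/(8*y^2 - 1)^2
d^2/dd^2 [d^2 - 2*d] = 2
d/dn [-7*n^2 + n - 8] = 1 - 14*n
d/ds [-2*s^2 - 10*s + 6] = -4*s - 10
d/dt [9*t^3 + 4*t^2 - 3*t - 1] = 27*t^2 + 8*t - 3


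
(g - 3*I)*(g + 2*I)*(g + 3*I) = g^3 + 2*I*g^2 + 9*g + 18*I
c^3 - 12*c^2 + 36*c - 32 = (c - 8)*(c - 2)^2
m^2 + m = m*(m + 1)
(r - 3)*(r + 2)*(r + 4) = r^3 + 3*r^2 - 10*r - 24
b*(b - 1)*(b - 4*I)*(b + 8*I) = b^4 - b^3 + 4*I*b^3 + 32*b^2 - 4*I*b^2 - 32*b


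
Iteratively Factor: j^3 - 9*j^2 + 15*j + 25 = (j - 5)*(j^2 - 4*j - 5) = (j - 5)*(j + 1)*(j - 5)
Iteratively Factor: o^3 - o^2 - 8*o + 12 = (o - 2)*(o^2 + o - 6) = (o - 2)^2*(o + 3)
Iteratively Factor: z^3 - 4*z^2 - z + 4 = (z - 4)*(z^2 - 1) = (z - 4)*(z - 1)*(z + 1)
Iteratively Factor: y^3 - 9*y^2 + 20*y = (y - 5)*(y^2 - 4*y) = y*(y - 5)*(y - 4)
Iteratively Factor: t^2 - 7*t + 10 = (t - 5)*(t - 2)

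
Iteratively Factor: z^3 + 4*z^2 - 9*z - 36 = (z + 4)*(z^2 - 9) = (z + 3)*(z + 4)*(z - 3)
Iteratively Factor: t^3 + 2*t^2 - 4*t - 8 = (t + 2)*(t^2 - 4) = (t - 2)*(t + 2)*(t + 2)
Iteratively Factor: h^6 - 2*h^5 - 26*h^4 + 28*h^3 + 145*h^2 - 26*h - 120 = (h - 5)*(h^5 + 3*h^4 - 11*h^3 - 27*h^2 + 10*h + 24) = (h - 5)*(h + 1)*(h^4 + 2*h^3 - 13*h^2 - 14*h + 24) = (h - 5)*(h + 1)*(h + 2)*(h^3 - 13*h + 12) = (h - 5)*(h - 3)*(h + 1)*(h + 2)*(h^2 + 3*h - 4) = (h - 5)*(h - 3)*(h - 1)*(h + 1)*(h + 2)*(h + 4)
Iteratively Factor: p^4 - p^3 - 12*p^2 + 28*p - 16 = (p - 2)*(p^3 + p^2 - 10*p + 8) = (p - 2)^2*(p^2 + 3*p - 4) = (p - 2)^2*(p + 4)*(p - 1)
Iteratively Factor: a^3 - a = (a)*(a^2 - 1) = a*(a + 1)*(a - 1)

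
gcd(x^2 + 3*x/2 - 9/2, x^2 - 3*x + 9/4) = x - 3/2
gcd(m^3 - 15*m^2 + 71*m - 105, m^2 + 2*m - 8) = 1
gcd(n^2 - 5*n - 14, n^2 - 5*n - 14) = n^2 - 5*n - 14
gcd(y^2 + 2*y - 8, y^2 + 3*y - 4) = y + 4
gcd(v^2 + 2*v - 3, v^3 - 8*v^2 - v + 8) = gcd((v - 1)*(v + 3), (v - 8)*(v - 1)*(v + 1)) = v - 1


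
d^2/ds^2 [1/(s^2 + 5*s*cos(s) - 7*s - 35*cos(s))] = ((s^2 + 5*s*cos(s) - 7*s - 35*cos(s))*(5*s*cos(s) + 10*sin(s) - 35*cos(s) - 2) + 2*(-5*s*sin(s) + 2*s + 35*sin(s) + 5*cos(s) - 7)^2)/((s - 7)^3*(s + 5*cos(s))^3)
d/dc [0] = 0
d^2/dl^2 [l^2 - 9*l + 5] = 2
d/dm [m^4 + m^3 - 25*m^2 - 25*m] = 4*m^3 + 3*m^2 - 50*m - 25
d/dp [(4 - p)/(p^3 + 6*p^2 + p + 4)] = (-p^3 - 6*p^2 - p + (p - 4)*(3*p^2 + 12*p + 1) - 4)/(p^3 + 6*p^2 + p + 4)^2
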